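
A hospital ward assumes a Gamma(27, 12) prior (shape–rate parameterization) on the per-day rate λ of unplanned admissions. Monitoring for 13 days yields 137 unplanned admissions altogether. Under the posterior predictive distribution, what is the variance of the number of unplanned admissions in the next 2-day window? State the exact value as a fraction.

Total count 137 over total exposure 13 days.
By Gamma–Poisson conjugacy, the posterior is Gamma(α + Σx, β + Σt) = Gamma(27 + 137, 12 + 13) = Gamma(164, 25).
The posterior predictive for a window of length T is Negative Binomial with variance T·α'·(β'+T)/β'² = 2·164·27/625 = 8856/625.

8856/625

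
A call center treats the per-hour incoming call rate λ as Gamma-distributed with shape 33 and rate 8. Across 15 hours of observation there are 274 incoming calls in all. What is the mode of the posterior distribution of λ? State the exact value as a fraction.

Total count 274 over total exposure 15 hours.
Gamma(α, β) with Poisson data over total exposure Σt gives posterior Gamma(α+Σx, β+Σt) = Gamma(307, 23).
Posterior mode = (α'−1)/β' = 306/23.

306/23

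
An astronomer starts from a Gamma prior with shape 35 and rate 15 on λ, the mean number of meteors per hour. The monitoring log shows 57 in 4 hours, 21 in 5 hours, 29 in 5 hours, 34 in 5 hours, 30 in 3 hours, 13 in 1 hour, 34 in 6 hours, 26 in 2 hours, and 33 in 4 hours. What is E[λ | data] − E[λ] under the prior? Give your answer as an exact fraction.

Total count: 57 + 21 + 29 + 34 + 30 + 13 + 34 + 26 + 33 = 277.
Total exposure: 4 + 5 + 5 + 5 + 3 + 1 + 6 + 2 + 4 = 35 hours.
Gamma(α, β) with Poisson data over total exposure Σt gives posterior Gamma(α+Σx, β+Σt) = Gamma(312, 50).
Posterior mean = 312/50 = 156/25; prior mean = 35/15 = 7/3. Difference = 156/25 − 7/3 = 293/75.

293/75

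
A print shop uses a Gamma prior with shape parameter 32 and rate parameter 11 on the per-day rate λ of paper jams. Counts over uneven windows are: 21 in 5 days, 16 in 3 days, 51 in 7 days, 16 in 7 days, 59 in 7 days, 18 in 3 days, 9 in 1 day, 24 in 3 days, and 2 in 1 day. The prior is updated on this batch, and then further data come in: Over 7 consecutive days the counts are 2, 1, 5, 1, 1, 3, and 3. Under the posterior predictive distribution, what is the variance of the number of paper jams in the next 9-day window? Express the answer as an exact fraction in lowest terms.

Total count: 21 + 16 + 51 + 16 + 59 + 18 + 9 + 24 + 2 = 216.
Total exposure: 5 + 3 + 7 + 7 + 7 + 3 + 1 + 3 + 1 = 37 days.
After the first batch: Gamma(32 + 216, 11 + 37) = Gamma(248, 48).
Total count: 2 + 1 + 5 + 1 + 1 + 3 + 3 = 16.
Total exposure: 7 days.
After the second batch: Gamma(248 + 16, 48 + 7) = Gamma(264, 55).
The posterior predictive for a window of length T is Negative Binomial with variance T·α'·(β'+T)/β'² = 9·264·64/3025 = 13824/275.

13824/275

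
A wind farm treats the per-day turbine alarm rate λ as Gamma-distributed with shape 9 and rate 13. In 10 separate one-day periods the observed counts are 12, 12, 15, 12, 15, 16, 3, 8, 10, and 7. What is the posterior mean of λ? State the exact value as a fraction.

119/23

Total count: 12 + 12 + 15 + 12 + 15 + 16 + 3 + 8 + 10 + 7 = 110.
Total exposure: 10 days.
By Gamma–Poisson conjugacy, the posterior is Gamma(α + Σx, β + Σt) = Gamma(9 + 110, 13 + 10) = Gamma(119, 23).
Posterior mean = α'/β' = 119/23.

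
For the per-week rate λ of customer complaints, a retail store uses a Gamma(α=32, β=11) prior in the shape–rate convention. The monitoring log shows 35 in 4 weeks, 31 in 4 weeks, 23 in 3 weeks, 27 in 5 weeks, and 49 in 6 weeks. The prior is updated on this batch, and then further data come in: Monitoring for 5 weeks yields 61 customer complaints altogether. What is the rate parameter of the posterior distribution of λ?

38

Total count: 35 + 31 + 23 + 27 + 49 = 165.
Total exposure: 4 + 4 + 3 + 5 + 6 = 22 weeks.
After the first batch: Gamma(32 + 165, 11 + 22) = Gamma(197, 33).
Total count 61 over total exposure 5 weeks.
After the second batch: Gamma(197 + 61, 33 + 5) = Gamma(258, 38).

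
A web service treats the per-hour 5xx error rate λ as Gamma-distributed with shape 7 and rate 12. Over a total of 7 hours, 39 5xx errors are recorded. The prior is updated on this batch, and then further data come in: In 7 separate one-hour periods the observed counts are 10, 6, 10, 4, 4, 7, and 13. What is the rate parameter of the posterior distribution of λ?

Total count 39 over total exposure 7 hours.
After the first batch: Gamma(7 + 39, 12 + 7) = Gamma(46, 19).
Total count: 10 + 6 + 10 + 4 + 4 + 7 + 13 = 54.
Total exposure: 7 hours.
After the second batch: Gamma(46 + 54, 19 + 7) = Gamma(100, 26).

26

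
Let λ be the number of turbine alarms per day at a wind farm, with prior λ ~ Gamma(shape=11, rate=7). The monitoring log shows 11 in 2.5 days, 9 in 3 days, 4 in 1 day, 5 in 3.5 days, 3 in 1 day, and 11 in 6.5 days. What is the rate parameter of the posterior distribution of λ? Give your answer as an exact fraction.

49/2

Total count: 11 + 9 + 4 + 5 + 3 + 11 = 43.
Total exposure: 2.5 + 3 + 1 + 3.5 + 1 + 6.5 = 17.5 days.
Gamma(α, β) with Poisson data over total exposure Σt gives posterior Gamma(α+Σx, β+Σt) = Gamma(54, 49/2).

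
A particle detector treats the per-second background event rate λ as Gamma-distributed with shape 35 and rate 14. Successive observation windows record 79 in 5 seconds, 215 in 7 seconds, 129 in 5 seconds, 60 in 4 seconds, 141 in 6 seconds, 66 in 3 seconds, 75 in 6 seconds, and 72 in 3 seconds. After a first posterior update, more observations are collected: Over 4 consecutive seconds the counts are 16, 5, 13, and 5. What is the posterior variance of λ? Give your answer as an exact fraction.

Total count: 79 + 215 + 129 + 60 + 141 + 66 + 75 + 72 = 837.
Total exposure: 5 + 7 + 5 + 4 + 6 + 3 + 6 + 3 = 39 seconds.
After the first batch: Gamma(35 + 837, 14 + 39) = Gamma(872, 53).
Total count: 16 + 5 + 13 + 5 = 39.
Total exposure: 4 seconds.
After the second batch: Gamma(872 + 39, 53 + 4) = Gamma(911, 57).
Posterior variance = α'/β'² = 911/3249.

911/3249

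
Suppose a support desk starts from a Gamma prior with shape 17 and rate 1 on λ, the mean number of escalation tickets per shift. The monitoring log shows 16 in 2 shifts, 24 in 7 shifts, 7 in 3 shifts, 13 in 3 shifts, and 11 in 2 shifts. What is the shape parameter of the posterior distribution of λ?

88

Total count: 16 + 24 + 7 + 13 + 11 = 71.
Total exposure: 2 + 7 + 3 + 3 + 2 = 17 shifts.
Posterior: α' = 17 + 71 = 88, β' = 1 + 17 = 18.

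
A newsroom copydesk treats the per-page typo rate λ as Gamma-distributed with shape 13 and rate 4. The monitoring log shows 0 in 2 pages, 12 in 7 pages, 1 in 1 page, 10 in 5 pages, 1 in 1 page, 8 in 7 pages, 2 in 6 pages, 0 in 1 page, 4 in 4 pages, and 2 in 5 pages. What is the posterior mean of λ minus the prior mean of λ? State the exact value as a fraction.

-347/172

Total count: 0 + 12 + 1 + 10 + 1 + 8 + 2 + 0 + 4 + 2 = 40.
Total exposure: 2 + 7 + 1 + 5 + 1 + 7 + 6 + 1 + 4 + 5 = 39 pages.
The Gamma prior is conjugate for the Poisson rate, so λ | data ~ Gamma(13+40, 4+39) = Gamma(53, 43).
Posterior mean = 53/43 = 53/43; prior mean = 13/4 = 13/4. Difference = 53/43 − 13/4 = -347/172.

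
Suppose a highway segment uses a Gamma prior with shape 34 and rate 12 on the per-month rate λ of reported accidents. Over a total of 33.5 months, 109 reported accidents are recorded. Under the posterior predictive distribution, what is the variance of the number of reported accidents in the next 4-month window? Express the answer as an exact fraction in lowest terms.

8712/637

Total count 109 over total exposure 33.5 months.
Posterior: α' = 34 + 109 = 143, β' = 12 + 33.5 = 91/2.
The posterior predictive for a window of length T is Negative Binomial with variance T·α'·(β'+T)/β'² = 4·143·(99/2)/(8281/4) = 8712/637.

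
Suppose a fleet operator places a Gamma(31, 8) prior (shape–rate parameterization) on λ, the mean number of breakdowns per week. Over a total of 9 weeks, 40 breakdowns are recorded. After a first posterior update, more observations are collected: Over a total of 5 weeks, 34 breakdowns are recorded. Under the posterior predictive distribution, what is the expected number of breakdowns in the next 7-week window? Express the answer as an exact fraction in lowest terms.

Total count 40 over total exposure 9 weeks.
After the first batch: Gamma(31 + 40, 8 + 9) = Gamma(71, 17).
Total count 34 over total exposure 5 weeks.
After the second batch: Gamma(71 + 34, 17 + 5) = Gamma(105, 22).
Predictive mean over a 7-week window = T·E[λ|data] = 7·105/22 = 735/22.

735/22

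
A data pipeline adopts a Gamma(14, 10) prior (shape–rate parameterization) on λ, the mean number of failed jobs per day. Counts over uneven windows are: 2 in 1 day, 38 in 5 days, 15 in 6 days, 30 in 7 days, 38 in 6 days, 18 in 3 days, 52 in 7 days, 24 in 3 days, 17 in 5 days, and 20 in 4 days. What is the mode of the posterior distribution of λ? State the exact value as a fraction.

89/19

Total count: 2 + 38 + 15 + 30 + 38 + 18 + 52 + 24 + 17 + 20 = 254.
Total exposure: 1 + 5 + 6 + 7 + 6 + 3 + 7 + 3 + 5 + 4 = 47 days.
Gamma(α, β) with Poisson data over total exposure Σt gives posterior Gamma(α+Σx, β+Σt) = Gamma(268, 57).
Posterior mode = (α'−1)/β' = 267/57 = 89/19.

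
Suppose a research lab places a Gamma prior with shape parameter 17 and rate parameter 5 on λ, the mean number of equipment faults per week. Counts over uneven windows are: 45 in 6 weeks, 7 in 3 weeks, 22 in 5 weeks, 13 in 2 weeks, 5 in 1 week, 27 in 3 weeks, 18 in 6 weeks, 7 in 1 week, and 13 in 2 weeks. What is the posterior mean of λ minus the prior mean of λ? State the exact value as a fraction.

Total count: 45 + 7 + 22 + 13 + 5 + 27 + 18 + 7 + 13 = 157.
Total exposure: 6 + 3 + 5 + 2 + 1 + 3 + 6 + 1 + 2 = 29 weeks.
Conjugate update: add total count to the shape and total exposure to the rate, giving Gamma(174, 34).
Posterior mean = 174/34 = 87/17; prior mean = 17/5 = 17/5. Difference = 87/17 − 17/5 = 146/85.

146/85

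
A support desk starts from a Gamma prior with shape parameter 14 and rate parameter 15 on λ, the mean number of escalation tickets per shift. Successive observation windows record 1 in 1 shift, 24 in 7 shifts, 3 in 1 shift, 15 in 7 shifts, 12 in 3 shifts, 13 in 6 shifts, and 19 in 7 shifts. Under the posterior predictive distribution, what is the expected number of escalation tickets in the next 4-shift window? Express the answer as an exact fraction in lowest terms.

404/47

Total count: 1 + 24 + 3 + 15 + 12 + 13 + 19 = 87.
Total exposure: 1 + 7 + 1 + 7 + 3 + 6 + 7 = 32 shifts.
The Gamma prior is conjugate for the Poisson rate, so λ | data ~ Gamma(14+87, 15+32) = Gamma(101, 47).
Predictive mean over a 4-shift window = T·E[λ|data] = 4·101/47 = 404/47.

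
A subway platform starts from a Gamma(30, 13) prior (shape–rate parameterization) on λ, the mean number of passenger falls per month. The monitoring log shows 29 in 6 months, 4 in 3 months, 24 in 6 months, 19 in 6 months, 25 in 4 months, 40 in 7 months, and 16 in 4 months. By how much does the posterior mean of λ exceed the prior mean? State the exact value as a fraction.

961/637

Total count: 29 + 4 + 24 + 19 + 25 + 40 + 16 = 157.
Total exposure: 6 + 3 + 6 + 6 + 4 + 7 + 4 = 36 months.
Conjugate update: add total count to the shape and total exposure to the rate, giving Gamma(187, 49).
Posterior mean = 187/49 = 187/49; prior mean = 30/13 = 30/13. Difference = 187/49 − 30/13 = 961/637.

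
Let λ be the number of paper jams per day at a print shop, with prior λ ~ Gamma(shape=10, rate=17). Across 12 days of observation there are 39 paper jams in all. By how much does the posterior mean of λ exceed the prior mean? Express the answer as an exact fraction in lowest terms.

Total count 39 over total exposure 12 days.
Posterior: α' = 10 + 39 = 49, β' = 17 + 12 = 29.
Posterior mean = 49/29 = 49/29; prior mean = 10/17 = 10/17. Difference = 49/29 − 10/17 = 543/493.

543/493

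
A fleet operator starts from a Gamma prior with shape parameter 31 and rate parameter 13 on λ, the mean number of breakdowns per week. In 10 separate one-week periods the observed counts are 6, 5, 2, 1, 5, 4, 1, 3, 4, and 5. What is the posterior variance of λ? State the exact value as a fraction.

67/529

Total count: 6 + 5 + 2 + 1 + 5 + 4 + 1 + 3 + 4 + 5 = 36.
Total exposure: 10 weeks.
Posterior: α' = 31 + 36 = 67, β' = 13 + 10 = 23.
Posterior variance = α'/β'² = 67/529.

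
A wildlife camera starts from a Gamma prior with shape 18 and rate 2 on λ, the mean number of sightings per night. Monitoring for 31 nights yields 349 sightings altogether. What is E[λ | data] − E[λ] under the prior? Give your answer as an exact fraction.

Total count 349 over total exposure 31 nights.
By Gamma–Poisson conjugacy, the posterior is Gamma(α + Σx, β + Σt) = Gamma(18 + 349, 2 + 31) = Gamma(367, 33).
Posterior mean = 367/33 = 367/33; prior mean = 18/2 = 9. Difference = 367/33 − 9 = 70/33.

70/33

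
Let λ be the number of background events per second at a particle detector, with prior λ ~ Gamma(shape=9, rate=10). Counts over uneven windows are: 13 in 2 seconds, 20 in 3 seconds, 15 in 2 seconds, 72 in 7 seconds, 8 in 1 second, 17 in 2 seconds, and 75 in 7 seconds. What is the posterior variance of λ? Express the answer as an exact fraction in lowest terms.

Total count: 13 + 20 + 15 + 72 + 8 + 17 + 75 = 220.
Total exposure: 2 + 3 + 2 + 7 + 1 + 2 + 7 = 24 seconds.
Posterior: α' = 9 + 220 = 229, β' = 10 + 24 = 34.
Posterior variance = α'/β'² = 229/1156.

229/1156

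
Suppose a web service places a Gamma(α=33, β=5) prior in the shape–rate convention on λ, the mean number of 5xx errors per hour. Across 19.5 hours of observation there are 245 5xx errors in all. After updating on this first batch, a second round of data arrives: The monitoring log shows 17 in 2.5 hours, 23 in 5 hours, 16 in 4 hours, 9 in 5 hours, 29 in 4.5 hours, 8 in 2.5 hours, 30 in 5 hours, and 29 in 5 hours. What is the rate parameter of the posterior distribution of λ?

Total count 245 over total exposure 19.5 hours.
After the first batch: Gamma(33 + 245, 5 + 19.5) = Gamma(278, 49/2).
Total count: 17 + 23 + 16 + 9 + 29 + 8 + 30 + 29 = 161.
Total exposure: 2.5 + 5 + 4 + 5 + 4.5 + 2.5 + 5 + 5 = 33.5 hours.
After the second batch: Gamma(278 + 161, 49/2 + 33.5) = Gamma(439, 58).

58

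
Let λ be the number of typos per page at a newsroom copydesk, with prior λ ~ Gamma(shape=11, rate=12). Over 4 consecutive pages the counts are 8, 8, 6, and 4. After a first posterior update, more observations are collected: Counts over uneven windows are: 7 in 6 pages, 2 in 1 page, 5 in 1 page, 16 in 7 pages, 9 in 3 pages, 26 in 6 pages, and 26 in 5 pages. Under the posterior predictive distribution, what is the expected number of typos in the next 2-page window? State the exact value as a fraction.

256/45

Total count: 8 + 8 + 6 + 4 = 26.
Total exposure: 4 pages.
After the first batch: Gamma(11 + 26, 12 + 4) = Gamma(37, 16).
Total count: 7 + 2 + 5 + 16 + 9 + 26 + 26 = 91.
Total exposure: 6 + 1 + 1 + 7 + 3 + 6 + 5 = 29 pages.
After the second batch: Gamma(37 + 91, 16 + 29) = Gamma(128, 45).
Predictive mean over a 2-page window = T·E[λ|data] = 2·128/45 = 256/45.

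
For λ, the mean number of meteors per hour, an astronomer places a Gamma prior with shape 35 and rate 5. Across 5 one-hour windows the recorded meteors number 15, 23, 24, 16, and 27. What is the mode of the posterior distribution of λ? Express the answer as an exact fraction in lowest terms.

139/10

Total count: 15 + 23 + 24 + 16 + 27 = 105.
Total exposure: 5 hours.
The Gamma prior is conjugate for the Poisson rate, so λ | data ~ Gamma(35+105, 5+5) = Gamma(140, 10).
Posterior mode = (α'−1)/β' = 139/10.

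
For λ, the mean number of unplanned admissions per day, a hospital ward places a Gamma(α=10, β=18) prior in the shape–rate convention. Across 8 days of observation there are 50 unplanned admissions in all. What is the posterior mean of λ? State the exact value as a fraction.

30/13

Total count 50 over total exposure 8 days.
Posterior: α' = 10 + 50 = 60, β' = 18 + 8 = 26.
Posterior mean = α'/β' = 60/26 = 30/13.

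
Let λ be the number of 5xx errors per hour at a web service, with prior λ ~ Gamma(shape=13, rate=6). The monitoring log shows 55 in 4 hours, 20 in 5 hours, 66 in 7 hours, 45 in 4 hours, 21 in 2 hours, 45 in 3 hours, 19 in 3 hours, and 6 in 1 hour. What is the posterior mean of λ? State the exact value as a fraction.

58/7

Total count: 55 + 20 + 66 + 45 + 21 + 45 + 19 + 6 = 277.
Total exposure: 4 + 5 + 7 + 4 + 2 + 3 + 3 + 1 = 29 hours.
By Gamma–Poisson conjugacy, the posterior is Gamma(α + Σx, β + Σt) = Gamma(13 + 277, 6 + 29) = Gamma(290, 35).
Posterior mean = α'/β' = 290/35 = 58/7.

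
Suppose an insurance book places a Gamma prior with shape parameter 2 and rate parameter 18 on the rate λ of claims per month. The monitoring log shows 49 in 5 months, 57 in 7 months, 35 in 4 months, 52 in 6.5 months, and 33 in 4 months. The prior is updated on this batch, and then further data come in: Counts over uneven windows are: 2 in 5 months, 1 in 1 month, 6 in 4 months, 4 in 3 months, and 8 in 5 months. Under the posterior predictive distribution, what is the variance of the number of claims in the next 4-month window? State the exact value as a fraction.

Total count: 49 + 57 + 35 + 52 + 33 = 226.
Total exposure: 5 + 7 + 4 + 6.5 + 4 = 26.5 months.
After the first batch: Gamma(2 + 226, 18 + 26.5) = Gamma(228, 89/2).
Total count: 2 + 1 + 6 + 4 + 8 = 21.
Total exposure: 5 + 1 + 4 + 3 + 5 = 18 months.
After the second batch: Gamma(228 + 21, 89/2 + 18) = Gamma(249, 125/2).
The posterior predictive for a window of length T is Negative Binomial with variance T·α'·(β'+T)/β'² = 4·249·(133/2)/(15625/4) = 264936/15625.

264936/15625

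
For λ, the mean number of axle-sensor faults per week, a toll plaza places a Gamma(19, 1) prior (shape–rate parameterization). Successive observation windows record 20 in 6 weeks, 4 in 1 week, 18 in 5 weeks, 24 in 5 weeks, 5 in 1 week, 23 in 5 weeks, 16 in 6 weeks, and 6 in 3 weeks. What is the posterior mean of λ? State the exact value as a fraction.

45/11

Total count: 20 + 4 + 18 + 24 + 5 + 23 + 16 + 6 = 116.
Total exposure: 6 + 1 + 5 + 5 + 1 + 5 + 6 + 3 = 32 weeks.
Gamma(α, β) with Poisson data over total exposure Σt gives posterior Gamma(α+Σx, β+Σt) = Gamma(135, 33).
Posterior mean = α'/β' = 135/33 = 45/11.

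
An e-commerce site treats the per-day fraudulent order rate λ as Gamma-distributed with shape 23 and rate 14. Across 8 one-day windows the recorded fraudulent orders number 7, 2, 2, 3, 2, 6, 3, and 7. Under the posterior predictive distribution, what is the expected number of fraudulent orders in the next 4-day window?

Total count: 7 + 2 + 2 + 3 + 2 + 6 + 3 + 7 = 32.
Total exposure: 8 days.
The Gamma prior is conjugate for the Poisson rate, so λ | data ~ Gamma(23+32, 14+8) = Gamma(55, 22).
Predictive mean over a 4-day window = T·E[λ|data] = 4·55/22 = 10.

10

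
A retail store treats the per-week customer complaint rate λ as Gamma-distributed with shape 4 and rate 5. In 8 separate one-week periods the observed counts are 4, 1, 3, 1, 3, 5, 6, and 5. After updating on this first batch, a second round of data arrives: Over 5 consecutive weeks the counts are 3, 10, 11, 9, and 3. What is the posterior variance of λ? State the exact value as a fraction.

Total count: 4 + 1 + 3 + 1 + 3 + 5 + 6 + 5 = 28.
Total exposure: 8 weeks.
After the first batch: Gamma(4 + 28, 5 + 8) = Gamma(32, 13).
Total count: 3 + 10 + 11 + 9 + 3 = 36.
Total exposure: 5 weeks.
After the second batch: Gamma(32 + 36, 13 + 5) = Gamma(68, 18).
Posterior variance = α'/β'² = 68/324 = 17/81.

17/81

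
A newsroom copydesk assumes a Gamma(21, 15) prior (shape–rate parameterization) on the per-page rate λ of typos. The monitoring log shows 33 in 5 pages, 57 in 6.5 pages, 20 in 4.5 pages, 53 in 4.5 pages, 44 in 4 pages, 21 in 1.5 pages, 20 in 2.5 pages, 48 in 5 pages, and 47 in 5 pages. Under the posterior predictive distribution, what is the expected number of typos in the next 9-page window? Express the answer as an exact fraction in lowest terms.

6552/107

Total count: 33 + 57 + 20 + 53 + 44 + 21 + 20 + 48 + 47 = 343.
Total exposure: 5 + 6.5 + 4.5 + 4.5 + 4 + 1.5 + 2.5 + 5 + 5 = 38.5 pages.
Posterior: α' = 21 + 343 = 364, β' = 15 + 38.5 = 107/2.
Predictive mean over a 9-page window = T·E[λ|data] = 9·364/(107/2) = 6552/107.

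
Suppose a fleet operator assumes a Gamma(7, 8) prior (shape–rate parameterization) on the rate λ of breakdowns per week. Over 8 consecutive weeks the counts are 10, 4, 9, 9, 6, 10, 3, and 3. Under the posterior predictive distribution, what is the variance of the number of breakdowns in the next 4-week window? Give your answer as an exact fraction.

305/16

Total count: 10 + 4 + 9 + 9 + 6 + 10 + 3 + 3 = 54.
Total exposure: 8 weeks.
The Gamma prior is conjugate for the Poisson rate, so λ | data ~ Gamma(7+54, 8+8) = Gamma(61, 16).
The posterior predictive for a window of length T is Negative Binomial with variance T·α'·(β'+T)/β'² = 4·61·20/256 = 305/16.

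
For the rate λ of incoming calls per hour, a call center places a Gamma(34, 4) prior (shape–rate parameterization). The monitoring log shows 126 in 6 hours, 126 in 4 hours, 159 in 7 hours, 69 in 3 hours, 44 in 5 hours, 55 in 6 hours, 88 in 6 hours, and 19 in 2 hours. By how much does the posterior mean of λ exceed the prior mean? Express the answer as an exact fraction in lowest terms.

709/86

Total count: 126 + 126 + 159 + 69 + 44 + 55 + 88 + 19 = 686.
Total exposure: 6 + 4 + 7 + 3 + 5 + 6 + 6 + 2 = 39 hours.
By Gamma–Poisson conjugacy, the posterior is Gamma(α + Σx, β + Σt) = Gamma(34 + 686, 4 + 39) = Gamma(720, 43).
Posterior mean = 720/43 = 720/43; prior mean = 34/4 = 17/2. Difference = 720/43 − 17/2 = 709/86.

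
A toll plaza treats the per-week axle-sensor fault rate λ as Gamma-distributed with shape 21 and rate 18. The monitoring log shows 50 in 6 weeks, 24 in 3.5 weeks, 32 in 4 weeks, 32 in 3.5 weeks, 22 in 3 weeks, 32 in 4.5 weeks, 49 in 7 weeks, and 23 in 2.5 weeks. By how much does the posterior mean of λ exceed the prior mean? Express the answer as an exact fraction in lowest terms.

673/156

Total count: 50 + 24 + 32 + 32 + 22 + 32 + 49 + 23 = 264.
Total exposure: 6 + 3.5 + 4 + 3.5 + 3 + 4.5 + 7 + 2.5 = 34 weeks.
By Gamma–Poisson conjugacy, the posterior is Gamma(α + Σx, β + Σt) = Gamma(21 + 264, 18 + 34) = Gamma(285, 52).
Posterior mean = 285/52 = 285/52; prior mean = 21/18 = 7/6. Difference = 285/52 − 7/6 = 673/156.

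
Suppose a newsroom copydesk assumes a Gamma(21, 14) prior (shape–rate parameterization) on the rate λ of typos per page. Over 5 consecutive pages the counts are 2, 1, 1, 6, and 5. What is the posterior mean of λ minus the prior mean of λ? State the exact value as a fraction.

Total count: 2 + 1 + 1 + 6 + 5 = 15.
Total exposure: 5 pages.
Posterior: α' = 21 + 15 = 36, β' = 14 + 5 = 19.
Posterior mean = 36/19 = 36/19; prior mean = 21/14 = 3/2. Difference = 36/19 − 3/2 = 15/38.

15/38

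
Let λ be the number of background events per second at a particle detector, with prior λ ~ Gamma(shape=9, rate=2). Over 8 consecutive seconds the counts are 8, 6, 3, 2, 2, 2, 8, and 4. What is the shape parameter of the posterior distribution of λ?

44

Total count: 8 + 6 + 3 + 2 + 2 + 2 + 8 + 4 = 35.
Total exposure: 8 seconds.
Conjugate update: add total count to the shape and total exposure to the rate, giving Gamma(44, 10).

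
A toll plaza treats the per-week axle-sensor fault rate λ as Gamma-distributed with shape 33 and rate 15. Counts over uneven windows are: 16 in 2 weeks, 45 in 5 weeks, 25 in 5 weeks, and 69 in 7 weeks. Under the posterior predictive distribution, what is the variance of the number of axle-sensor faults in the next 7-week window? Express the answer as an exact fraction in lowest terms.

13489/289

Total count: 16 + 45 + 25 + 69 = 155.
Total exposure: 2 + 5 + 5 + 7 = 19 weeks.
Gamma(α, β) with Poisson data over total exposure Σt gives posterior Gamma(α+Σx, β+Σt) = Gamma(188, 34).
The posterior predictive for a window of length T is Negative Binomial with variance T·α'·(β'+T)/β'² = 7·188·41/1156 = 13489/289.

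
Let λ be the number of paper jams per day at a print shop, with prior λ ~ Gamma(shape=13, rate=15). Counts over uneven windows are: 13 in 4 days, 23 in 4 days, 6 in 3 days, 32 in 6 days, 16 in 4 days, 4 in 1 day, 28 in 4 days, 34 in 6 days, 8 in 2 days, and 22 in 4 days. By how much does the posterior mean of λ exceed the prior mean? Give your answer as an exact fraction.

2296/795

Total count: 13 + 23 + 6 + 32 + 16 + 4 + 28 + 34 + 8 + 22 = 186.
Total exposure: 4 + 4 + 3 + 6 + 4 + 1 + 4 + 6 + 2 + 4 = 38 days.
Conjugate update: add total count to the shape and total exposure to the rate, giving Gamma(199, 53).
Posterior mean = 199/53 = 199/53; prior mean = 13/15 = 13/15. Difference = 199/53 − 13/15 = 2296/795.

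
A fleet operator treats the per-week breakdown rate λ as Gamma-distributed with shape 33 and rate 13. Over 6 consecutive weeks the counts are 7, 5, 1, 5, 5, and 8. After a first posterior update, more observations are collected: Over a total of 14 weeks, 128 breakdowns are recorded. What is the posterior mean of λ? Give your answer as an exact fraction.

Total count: 7 + 5 + 1 + 5 + 5 + 8 = 31.
Total exposure: 6 weeks.
After the first batch: Gamma(33 + 31, 13 + 6) = Gamma(64, 19).
Total count 128 over total exposure 14 weeks.
After the second batch: Gamma(64 + 128, 19 + 14) = Gamma(192, 33).
Posterior mean = α'/β' = 192/33 = 64/11.

64/11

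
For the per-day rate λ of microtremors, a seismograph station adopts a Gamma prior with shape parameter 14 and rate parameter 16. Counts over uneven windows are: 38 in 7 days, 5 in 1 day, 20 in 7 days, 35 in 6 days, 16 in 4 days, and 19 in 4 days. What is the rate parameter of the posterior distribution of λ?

Total count: 38 + 5 + 20 + 35 + 16 + 19 = 133.
Total exposure: 7 + 1 + 7 + 6 + 4 + 4 = 29 days.
Posterior: α' = 14 + 133 = 147, β' = 16 + 29 = 45.

45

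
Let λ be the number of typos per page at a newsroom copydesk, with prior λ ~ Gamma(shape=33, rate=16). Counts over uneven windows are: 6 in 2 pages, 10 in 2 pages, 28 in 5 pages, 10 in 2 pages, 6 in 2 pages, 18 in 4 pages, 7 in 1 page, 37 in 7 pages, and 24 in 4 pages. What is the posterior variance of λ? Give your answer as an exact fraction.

179/2025

Total count: 6 + 10 + 28 + 10 + 6 + 18 + 7 + 37 + 24 = 146.
Total exposure: 2 + 2 + 5 + 2 + 2 + 4 + 1 + 7 + 4 = 29 pages.
Conjugate update: add total count to the shape and total exposure to the rate, giving Gamma(179, 45).
Posterior variance = α'/β'² = 179/2025.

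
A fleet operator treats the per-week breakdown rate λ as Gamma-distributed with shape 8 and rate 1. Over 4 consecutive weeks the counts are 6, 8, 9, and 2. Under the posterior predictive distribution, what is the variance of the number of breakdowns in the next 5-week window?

Total count: 6 + 8 + 9 + 2 = 25.
Total exposure: 4 weeks.
Posterior: α' = 8 + 25 = 33, β' = 1 + 4 = 5.
The posterior predictive for a window of length T is Negative Binomial with variance T·α'·(β'+T)/β'² = 5·33·10/25 = 66.

66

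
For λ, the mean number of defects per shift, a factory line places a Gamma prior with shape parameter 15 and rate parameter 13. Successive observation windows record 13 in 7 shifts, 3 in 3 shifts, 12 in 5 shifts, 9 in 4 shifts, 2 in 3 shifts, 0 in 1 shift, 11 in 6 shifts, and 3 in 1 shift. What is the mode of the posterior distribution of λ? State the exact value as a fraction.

Total count: 13 + 3 + 12 + 9 + 2 + 0 + 11 + 3 = 53.
Total exposure: 7 + 3 + 5 + 4 + 3 + 1 + 6 + 1 = 30 shifts.
By Gamma–Poisson conjugacy, the posterior is Gamma(α + Σx, β + Σt) = Gamma(15 + 53, 13 + 30) = Gamma(68, 43).
Posterior mode = (α'−1)/β' = 67/43.

67/43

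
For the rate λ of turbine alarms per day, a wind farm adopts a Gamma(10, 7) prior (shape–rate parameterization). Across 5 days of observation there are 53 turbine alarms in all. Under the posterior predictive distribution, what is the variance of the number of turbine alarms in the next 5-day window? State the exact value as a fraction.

Total count 53 over total exposure 5 days.
The Gamma prior is conjugate for the Poisson rate, so λ | data ~ Gamma(10+53, 7+5) = Gamma(63, 12).
The posterior predictive for a window of length T is Negative Binomial with variance T·α'·(β'+T)/β'² = 5·63·17/144 = 595/16.

595/16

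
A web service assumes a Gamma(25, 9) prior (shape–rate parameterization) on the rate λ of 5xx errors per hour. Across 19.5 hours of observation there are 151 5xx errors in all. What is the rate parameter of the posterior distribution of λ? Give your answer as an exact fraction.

57/2

Total count 151 over total exposure 19.5 hours.
Posterior: α' = 25 + 151 = 176, β' = 9 + 19.5 = 57/2.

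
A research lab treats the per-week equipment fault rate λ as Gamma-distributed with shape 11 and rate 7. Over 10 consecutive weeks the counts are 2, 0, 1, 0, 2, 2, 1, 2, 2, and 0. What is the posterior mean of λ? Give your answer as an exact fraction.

23/17

Total count: 2 + 0 + 1 + 0 + 2 + 2 + 1 + 2 + 2 + 0 = 12.
Total exposure: 10 weeks.
The Gamma prior is conjugate for the Poisson rate, so λ | data ~ Gamma(11+12, 7+10) = Gamma(23, 17).
Posterior mean = α'/β' = 23/17.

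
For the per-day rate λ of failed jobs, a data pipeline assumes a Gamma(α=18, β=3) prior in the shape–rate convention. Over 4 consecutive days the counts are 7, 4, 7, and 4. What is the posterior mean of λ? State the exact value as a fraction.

40/7

Total count: 7 + 4 + 7 + 4 = 22.
Total exposure: 4 days.
By Gamma–Poisson conjugacy, the posterior is Gamma(α + Σx, β + Σt) = Gamma(18 + 22, 3 + 4) = Gamma(40, 7).
Posterior mean = α'/β' = 40/7.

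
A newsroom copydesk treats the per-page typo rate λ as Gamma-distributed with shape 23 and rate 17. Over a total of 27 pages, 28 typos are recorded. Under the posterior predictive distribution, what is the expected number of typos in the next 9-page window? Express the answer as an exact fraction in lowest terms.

Total count 28 over total exposure 27 pages.
Gamma(α, β) with Poisson data over total exposure Σt gives posterior Gamma(α+Σx, β+Σt) = Gamma(51, 44).
Predictive mean over a 9-page window = T·E[λ|data] = 9·51/44 = 459/44.

459/44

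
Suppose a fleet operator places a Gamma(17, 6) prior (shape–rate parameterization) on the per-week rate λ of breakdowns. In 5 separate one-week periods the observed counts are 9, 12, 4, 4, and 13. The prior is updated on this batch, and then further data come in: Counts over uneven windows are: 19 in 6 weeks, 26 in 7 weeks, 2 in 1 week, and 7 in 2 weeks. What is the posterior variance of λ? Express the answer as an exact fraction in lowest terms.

113/729

Total count: 9 + 12 + 4 + 4 + 13 = 42.
Total exposure: 5 weeks.
After the first batch: Gamma(17 + 42, 6 + 5) = Gamma(59, 11).
Total count: 19 + 26 + 2 + 7 = 54.
Total exposure: 6 + 7 + 1 + 2 = 16 weeks.
After the second batch: Gamma(59 + 54, 11 + 16) = Gamma(113, 27).
Posterior variance = α'/β'² = 113/729.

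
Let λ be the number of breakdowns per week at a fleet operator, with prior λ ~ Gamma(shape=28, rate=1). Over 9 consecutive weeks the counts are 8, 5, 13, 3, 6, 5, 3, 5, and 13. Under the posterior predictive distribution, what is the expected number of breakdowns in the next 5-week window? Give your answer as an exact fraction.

89/2

Total count: 8 + 5 + 13 + 3 + 6 + 5 + 3 + 5 + 13 = 61.
Total exposure: 9 weeks.
Posterior: α' = 28 + 61 = 89, β' = 1 + 9 = 10.
Predictive mean over a 5-week window = T·E[λ|data] = 5·89/10 = 89/2.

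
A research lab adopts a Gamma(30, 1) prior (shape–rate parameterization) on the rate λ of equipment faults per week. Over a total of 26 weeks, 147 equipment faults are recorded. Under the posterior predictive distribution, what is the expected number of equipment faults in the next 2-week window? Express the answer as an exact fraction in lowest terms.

118/9

Total count 147 over total exposure 26 weeks.
By Gamma–Poisson conjugacy, the posterior is Gamma(α + Σx, β + Σt) = Gamma(30 + 147, 1 + 26) = Gamma(177, 27).
Predictive mean over a 2-week window = T·E[λ|data] = 2·177/27 = 118/9.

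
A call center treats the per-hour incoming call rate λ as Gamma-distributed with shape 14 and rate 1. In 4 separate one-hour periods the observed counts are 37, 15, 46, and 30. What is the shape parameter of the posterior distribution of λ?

142

Total count: 37 + 15 + 46 + 30 = 128.
Total exposure: 4 hours.
By Gamma–Poisson conjugacy, the posterior is Gamma(α + Σx, β + Σt) = Gamma(14 + 128, 1 + 4) = Gamma(142, 5).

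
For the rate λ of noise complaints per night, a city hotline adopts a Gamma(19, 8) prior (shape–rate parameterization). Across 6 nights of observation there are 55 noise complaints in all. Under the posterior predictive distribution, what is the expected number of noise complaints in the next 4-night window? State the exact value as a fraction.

148/7

Total count 55 over total exposure 6 nights.
By Gamma–Poisson conjugacy, the posterior is Gamma(α + Σx, β + Σt) = Gamma(19 + 55, 8 + 6) = Gamma(74, 14).
Predictive mean over a 4-night window = T·E[λ|data] = 4·74/14 = 148/7.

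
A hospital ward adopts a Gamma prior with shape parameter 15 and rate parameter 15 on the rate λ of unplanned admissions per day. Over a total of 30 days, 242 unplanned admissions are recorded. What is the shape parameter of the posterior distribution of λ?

257

Total count 242 over total exposure 30 days.
Conjugate update: add total count to the shape and total exposure to the rate, giving Gamma(257, 45).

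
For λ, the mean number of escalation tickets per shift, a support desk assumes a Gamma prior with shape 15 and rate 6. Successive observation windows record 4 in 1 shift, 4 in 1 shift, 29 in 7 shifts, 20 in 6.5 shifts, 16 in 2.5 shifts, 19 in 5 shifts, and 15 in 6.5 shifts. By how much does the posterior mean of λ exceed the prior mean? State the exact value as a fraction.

Total count: 4 + 4 + 29 + 20 + 16 + 19 + 15 = 107.
Total exposure: 1 + 1 + 7 + 6.5 + 2.5 + 5 + 6.5 = 29.5 shifts.
By Gamma–Poisson conjugacy, the posterior is Gamma(α + Σx, β + Σt) = Gamma(15 + 107, 6 + 29.5) = Gamma(122, 71/2).
Posterior mean = 122/(71/2) = 244/71; prior mean = 15/6 = 5/2. Difference = 244/71 − 5/2 = 133/142.

133/142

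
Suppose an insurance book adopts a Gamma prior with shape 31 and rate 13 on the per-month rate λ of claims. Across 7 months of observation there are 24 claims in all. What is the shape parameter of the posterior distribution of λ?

Total count 24 over total exposure 7 months.
Conjugate update: add total count to the shape and total exposure to the rate, giving Gamma(55, 20).

55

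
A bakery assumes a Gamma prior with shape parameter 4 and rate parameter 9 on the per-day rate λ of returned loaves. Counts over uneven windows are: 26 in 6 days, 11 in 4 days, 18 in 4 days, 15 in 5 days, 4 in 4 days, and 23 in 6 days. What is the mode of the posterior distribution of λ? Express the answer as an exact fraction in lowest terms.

Total count: 26 + 11 + 18 + 15 + 4 + 23 = 97.
Total exposure: 6 + 4 + 4 + 5 + 4 + 6 = 29 days.
By Gamma–Poisson conjugacy, the posterior is Gamma(α + Σx, β + Σt) = Gamma(4 + 97, 9 + 29) = Gamma(101, 38).
Posterior mode = (α'−1)/β' = 100/38 = 50/19.

50/19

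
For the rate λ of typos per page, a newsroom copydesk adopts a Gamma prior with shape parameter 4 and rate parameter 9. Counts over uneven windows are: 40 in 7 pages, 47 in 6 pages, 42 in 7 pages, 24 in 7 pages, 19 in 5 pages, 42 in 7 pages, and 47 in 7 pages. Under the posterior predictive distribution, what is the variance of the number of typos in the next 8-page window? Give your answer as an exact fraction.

Total count: 40 + 47 + 42 + 24 + 19 + 42 + 47 = 261.
Total exposure: 7 + 6 + 7 + 7 + 5 + 7 + 7 = 46 pages.
By Gamma–Poisson conjugacy, the posterior is Gamma(α + Σx, β + Σt) = Gamma(4 + 261, 9 + 46) = Gamma(265, 55).
The posterior predictive for a window of length T is Negative Binomial with variance T·α'·(β'+T)/β'² = 8·265·63/3025 = 26712/605.

26712/605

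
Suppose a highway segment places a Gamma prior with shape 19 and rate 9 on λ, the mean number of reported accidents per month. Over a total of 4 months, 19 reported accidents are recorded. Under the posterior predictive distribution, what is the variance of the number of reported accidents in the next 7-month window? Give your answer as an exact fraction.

5320/169

Total count 19 over total exposure 4 months.
Posterior: α' = 19 + 19 = 38, β' = 9 + 4 = 13.
The posterior predictive for a window of length T is Negative Binomial with variance T·α'·(β'+T)/β'² = 7·38·20/169 = 5320/169.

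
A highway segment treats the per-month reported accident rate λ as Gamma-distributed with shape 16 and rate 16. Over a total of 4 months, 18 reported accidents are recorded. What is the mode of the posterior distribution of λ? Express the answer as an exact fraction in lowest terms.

Total count 18 over total exposure 4 months.
Conjugate update: add total count to the shape and total exposure to the rate, giving Gamma(34, 20).
Posterior mode = (α'−1)/β' = 33/20.

33/20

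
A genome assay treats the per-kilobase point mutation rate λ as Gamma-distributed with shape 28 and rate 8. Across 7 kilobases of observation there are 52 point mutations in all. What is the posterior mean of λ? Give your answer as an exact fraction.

16/3

Total count 52 over total exposure 7 kilobases.
Conjugate update: add total count to the shape and total exposure to the rate, giving Gamma(80, 15).
Posterior mean = α'/β' = 80/15 = 16/3.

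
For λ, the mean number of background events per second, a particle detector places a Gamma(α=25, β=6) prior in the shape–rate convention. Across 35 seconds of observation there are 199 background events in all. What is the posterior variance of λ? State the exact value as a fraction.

224/1681

Total count 199 over total exposure 35 seconds.
The Gamma prior is conjugate for the Poisson rate, so λ | data ~ Gamma(25+199, 6+35) = Gamma(224, 41).
Posterior variance = α'/β'² = 224/1681.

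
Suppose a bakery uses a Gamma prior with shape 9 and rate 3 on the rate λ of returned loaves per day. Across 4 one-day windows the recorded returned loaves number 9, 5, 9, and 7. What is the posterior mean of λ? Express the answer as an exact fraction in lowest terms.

39/7

Total count: 9 + 5 + 9 + 7 = 30.
Total exposure: 4 days.
Posterior: α' = 9 + 30 = 39, β' = 3 + 4 = 7.
Posterior mean = α'/β' = 39/7.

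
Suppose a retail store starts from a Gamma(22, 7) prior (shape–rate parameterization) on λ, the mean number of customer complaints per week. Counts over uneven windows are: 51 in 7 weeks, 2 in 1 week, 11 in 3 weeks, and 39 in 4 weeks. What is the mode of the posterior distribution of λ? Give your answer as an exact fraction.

Total count: 51 + 2 + 11 + 39 = 103.
Total exposure: 7 + 1 + 3 + 4 = 15 weeks.
Posterior: α' = 22 + 103 = 125, β' = 7 + 15 = 22.
Posterior mode = (α'−1)/β' = 124/22 = 62/11.

62/11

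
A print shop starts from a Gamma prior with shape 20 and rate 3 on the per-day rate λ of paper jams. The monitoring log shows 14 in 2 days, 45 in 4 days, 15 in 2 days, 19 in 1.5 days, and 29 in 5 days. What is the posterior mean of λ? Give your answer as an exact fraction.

284/35

Total count: 14 + 45 + 15 + 19 + 29 = 122.
Total exposure: 2 + 4 + 2 + 1.5 + 5 = 14.5 days.
Conjugate update: add total count to the shape and total exposure to the rate, giving Gamma(142, 35/2).
Posterior mean = α'/β' = 142/(35/2) = 284/35.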